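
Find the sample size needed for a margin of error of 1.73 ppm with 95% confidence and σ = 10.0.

n = (z*σ/E)² = (1.96×10.0/1.73)² = 128.4 → n = 129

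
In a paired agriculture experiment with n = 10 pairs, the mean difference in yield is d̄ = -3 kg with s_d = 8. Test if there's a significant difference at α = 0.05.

t = d̄/(s_d/√n) = -3/(8/√10) = -1.186. df = 9, critical t = ±2.262. Fail to reject H₀.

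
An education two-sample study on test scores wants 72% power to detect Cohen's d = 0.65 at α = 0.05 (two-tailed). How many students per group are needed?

z_{α/2} = 1.96, z_β = Φ⁻¹(0.72) = 0.583. For medium effect (d = 0.65): n per group = 2(z_{α/2} + z_β)²/d² = 2(1.96 + 0.583)²/0.65² = 30.6 → 31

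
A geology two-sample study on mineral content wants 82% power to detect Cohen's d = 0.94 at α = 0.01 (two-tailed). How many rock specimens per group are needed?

z_{α/2} = 2.576, z_β = Φ⁻¹(0.82) = 0.915. For large effect (d = 0.94): n per group = 2(z_{α/2} + z_β)²/d² = 2(2.576 + 0.915)²/0.94² = 27.6 → 28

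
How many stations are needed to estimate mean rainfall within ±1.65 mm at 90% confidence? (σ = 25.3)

n = (z*σ/E)² = (1.645×25.3/1.65)² = 636.2 → n = 637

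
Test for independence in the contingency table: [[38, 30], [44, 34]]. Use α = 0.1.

χ² = 0.004. df = 1, critical = 2.706. Fail to reject H₀. No evidence of dependence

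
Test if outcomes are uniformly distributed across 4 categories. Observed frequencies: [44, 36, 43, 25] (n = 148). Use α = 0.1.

Expected = 37 each. χ² = Σ(O-E)²/E = 6.216. df = 3, critical value = 6.251. Fail to reject H₀.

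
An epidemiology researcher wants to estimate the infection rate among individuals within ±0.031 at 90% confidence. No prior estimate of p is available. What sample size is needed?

Conservative approach: use p = 0.5 (maximizes p(1-p) = 0.25). n = z²(0.25)/E² = 1.645²×0.25/0.031² = 704.0 → n = 704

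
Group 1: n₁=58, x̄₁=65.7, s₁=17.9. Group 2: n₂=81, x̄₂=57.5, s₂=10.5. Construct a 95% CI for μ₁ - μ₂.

Difference = 8.2. SE = √(17.9²/58 + 10.5²/81) = 2.624. CI = (3.06, 13.34)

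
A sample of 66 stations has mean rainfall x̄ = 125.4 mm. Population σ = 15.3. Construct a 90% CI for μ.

CI = x̄ ± z*(σ/√n) = 125.4 ± 1.645(15.3/√66) = 125.4 ± 3.1 = (122.3, 128.5)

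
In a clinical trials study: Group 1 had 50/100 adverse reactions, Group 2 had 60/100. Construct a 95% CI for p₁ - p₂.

p̂₁ = 0.5, p̂₂ = 0.6. Difference = -0.1. CI = (-0.237, 0.037)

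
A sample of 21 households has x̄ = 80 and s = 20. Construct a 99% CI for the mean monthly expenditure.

CI = x̄ ± t*(s/√n) = 80 ± 2.845(20/√21) = (67.58, 92.42)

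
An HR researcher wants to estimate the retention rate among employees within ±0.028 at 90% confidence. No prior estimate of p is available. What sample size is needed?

Conservative approach: use p = 0.5 (maximizes p(1-p) = 0.25). n = z²(0.25)/E² = 1.645²×0.25/0.028² = 862.9 → n = 863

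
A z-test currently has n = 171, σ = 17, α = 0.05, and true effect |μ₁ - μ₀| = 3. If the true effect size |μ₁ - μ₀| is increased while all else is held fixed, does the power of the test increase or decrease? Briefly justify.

Power increases: a larger true effect increases the non-centrality λ = |μ₁ - μ₀|/(σ/√n).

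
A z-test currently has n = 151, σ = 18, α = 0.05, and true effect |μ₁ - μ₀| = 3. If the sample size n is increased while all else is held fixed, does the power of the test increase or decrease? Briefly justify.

Power increases: a larger n shrinks the standard error σ/√n, moving the sampling distribution under H₁ further from the critical value.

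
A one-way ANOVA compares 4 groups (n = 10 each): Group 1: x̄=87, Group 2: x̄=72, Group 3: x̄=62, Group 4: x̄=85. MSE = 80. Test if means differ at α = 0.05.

Grand mean = 76.5. SS_between = 4130.0, MS_between = 1376.67. F = 17.208, F_crit ≈ 2.866. Reject H₀.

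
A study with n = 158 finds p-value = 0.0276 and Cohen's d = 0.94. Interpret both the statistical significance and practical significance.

Statistically significant (p = 0.0276 < 0.05). Cohen's d = 0.94 indicates a large effect size. Both statistical and practical significance should be considered.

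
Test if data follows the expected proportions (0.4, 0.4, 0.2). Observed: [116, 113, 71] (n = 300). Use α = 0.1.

Expected: [120.0, 120.0, 60.0]. χ² = 2.558. df = 2, critical = 4.605. Fail to reject H₀.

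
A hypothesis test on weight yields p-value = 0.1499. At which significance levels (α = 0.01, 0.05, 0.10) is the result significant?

p = 0.1499. Not significant at any of the given levels.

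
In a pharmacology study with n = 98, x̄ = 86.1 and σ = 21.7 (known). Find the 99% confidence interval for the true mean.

CI = x̄ ± z*(σ/√n) = 86.1 ± 2.576(21.7/√98) = 86.1 ± 5.65 = (80.45, 91.75)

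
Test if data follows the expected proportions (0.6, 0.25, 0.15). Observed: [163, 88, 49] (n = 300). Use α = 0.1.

Expected: [180.0, 75.0, 45.0]. χ² = 4.214. df = 2, critical = 4.605. Fail to reject H₀.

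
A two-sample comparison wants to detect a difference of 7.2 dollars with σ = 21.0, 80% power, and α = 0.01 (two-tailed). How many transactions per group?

n per group = 2(z_α/2 + z_β)²σ²/d² = 2×(2.576 + 0.84)²×21.0²/7.2² = 198.5 → n = 199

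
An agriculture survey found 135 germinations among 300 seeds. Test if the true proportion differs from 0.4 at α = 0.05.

p̂ = 0.45, p₀ = 0.4. z = (p̂ - p₀)/√(p₀(1-p₀)/n) = 1.768. Critical: ±1.96. Fail to reject H₀.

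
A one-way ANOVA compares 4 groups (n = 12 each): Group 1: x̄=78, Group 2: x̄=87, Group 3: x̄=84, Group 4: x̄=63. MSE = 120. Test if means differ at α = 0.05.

Grand mean = 78.0. SS_between = 4104.0, MS_between = 1368.0. F = 11.4, F_crit ≈ 2.816. Reject H₀.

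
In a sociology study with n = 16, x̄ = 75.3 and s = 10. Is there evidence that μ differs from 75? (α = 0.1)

t = (x̄ - μ₀)/(s/√n) = (75.3 - 75)/(10/√16) = 0.12. df = 15, critical t = ±1.753. Fail to reject H₀.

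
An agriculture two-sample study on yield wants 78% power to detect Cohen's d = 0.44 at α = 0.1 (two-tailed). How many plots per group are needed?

z_{α/2} = 1.645, z_β = Φ⁻¹(0.78) = 0.772. For small effect (d = 0.44): n per group = 2(z_{α/2} + z_β)²/d² = 2(1.645 + 0.772)²/0.44² = 60.4 → 61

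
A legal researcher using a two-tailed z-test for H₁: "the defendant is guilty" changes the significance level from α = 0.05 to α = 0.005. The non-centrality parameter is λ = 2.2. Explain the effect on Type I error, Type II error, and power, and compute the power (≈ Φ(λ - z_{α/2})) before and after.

Decreasing α from 0.05 to 0.005:
• Type I error rate decreases (α is the Type I rate by definition).
• Critical value moves from z_{α/2} = 1.96 to 2.807, so power = Φ(λ - z_{α/2}) goes from Φ(2.2 - 1.96) = 0.595 to Φ(2.2 - 2.807) = 0.272.
• Type II error rate β = 1 - power therefore increases (0.405 → 0.728).
Appropriate when false positives are costly — here, convicting an innocent person.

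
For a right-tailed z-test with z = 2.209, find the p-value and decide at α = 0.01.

p = P(Z > 2.209) = 1 - Φ(2.209) ≈ 0.0136. Since p ≥ 0.01, fail to reject H₀ (not significant) at α = 0.01.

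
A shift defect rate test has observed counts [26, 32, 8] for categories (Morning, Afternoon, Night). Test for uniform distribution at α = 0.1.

Expected = 22 each. χ² = Σ(O-E)²/E = 14.182. df = 2, critical value = 4.605. Reject H₀.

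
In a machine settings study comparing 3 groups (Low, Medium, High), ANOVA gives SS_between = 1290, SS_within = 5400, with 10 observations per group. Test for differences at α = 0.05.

df_between = 2, df_within = 27. F = MS_between/MS_within = 645.0/200.0 = 3.225. F_crit ≈ 3.354. Fail to reject H₀.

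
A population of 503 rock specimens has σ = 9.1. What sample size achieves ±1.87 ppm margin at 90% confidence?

Without FPC: n₀ = (1.645×9.1/1.87)² = 64.081. With FPC: n = n₀N/(n₀+N-1) = 56.9 → n = 57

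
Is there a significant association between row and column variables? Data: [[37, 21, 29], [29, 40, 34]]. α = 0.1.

χ² = 5.98. df = 2, critical = 4.605. Reject H₀. Variables are dependent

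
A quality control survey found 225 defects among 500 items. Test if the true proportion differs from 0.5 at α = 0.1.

p̂ = 0.45, p₀ = 0.5. z = (p̂ - p₀)/√(p₀(1-p₀)/n) = -2.236. Critical: ±1.645. Reject H₀.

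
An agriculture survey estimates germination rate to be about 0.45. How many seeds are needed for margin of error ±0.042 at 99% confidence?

n = z²p(1-p)/E² = 2.576²×0.45×0.55/0.042² = 931.04 → n = 932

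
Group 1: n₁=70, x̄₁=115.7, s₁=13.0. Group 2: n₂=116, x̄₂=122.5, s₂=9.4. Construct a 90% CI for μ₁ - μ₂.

Difference = -6.8. SE = √(13.0²/70 + 9.4²/116) = 1.782. CI = (-9.73, -3.87)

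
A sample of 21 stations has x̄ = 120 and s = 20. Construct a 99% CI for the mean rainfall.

CI = x̄ ± t*(s/√n) = 120 ± 2.845(20/√21) = (107.58, 132.42)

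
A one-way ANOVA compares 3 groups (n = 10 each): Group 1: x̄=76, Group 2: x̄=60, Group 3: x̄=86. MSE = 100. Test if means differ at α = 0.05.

Grand mean = 74.0. SS_between = 3440.0, MS_between = 1720.0. F = 17.2, F_crit ≈ 3.354. Reject H₀.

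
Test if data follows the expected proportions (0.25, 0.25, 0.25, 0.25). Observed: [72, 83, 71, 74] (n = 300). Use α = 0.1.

Expected: [75.0, 75.0, 75.0, 75.0]. χ² = 1.2. df = 3, critical = 6.251. Fail to reject H₀.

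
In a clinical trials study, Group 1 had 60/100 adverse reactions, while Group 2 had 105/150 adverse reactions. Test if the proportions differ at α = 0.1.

p̂₁ = 0.6, p̂₂ = 0.7, pooled p̂ = 0.66. z = -1.635. Critical: ±1.645. Fail to reject H₀.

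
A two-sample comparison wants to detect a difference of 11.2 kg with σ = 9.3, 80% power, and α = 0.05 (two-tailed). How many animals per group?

n per group = 2(z_α/2 + z_β)²σ²/d² = 2×(1.96 + 0.84)²×9.3²/11.2² = 10.8 → n = 11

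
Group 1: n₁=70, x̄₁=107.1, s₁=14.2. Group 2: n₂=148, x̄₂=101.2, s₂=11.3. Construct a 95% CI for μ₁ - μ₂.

Difference = 5.9. SE = √(14.2²/70 + 11.3²/148) = 1.935. CI = (2.11, 9.69)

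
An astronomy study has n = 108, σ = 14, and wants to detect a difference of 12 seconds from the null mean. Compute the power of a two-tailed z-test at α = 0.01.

SE = σ/√n = 14/√108 = 1.347. Non-centrality λ = d/SE = 12/1.347 = 8.908. Power ≈ Φ(λ - z_{α/2}) = Φ(8.908 - 2.576) = Φ(6.332) = 1.0.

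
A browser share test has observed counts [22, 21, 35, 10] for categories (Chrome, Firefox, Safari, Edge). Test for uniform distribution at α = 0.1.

Expected = 22 each. χ² = Σ(O-E)²/E = 14.273. df = 3, critical value = 6.251. Reject H₀.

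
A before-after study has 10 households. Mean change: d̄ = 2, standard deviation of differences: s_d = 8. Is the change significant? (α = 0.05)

t = d̄/(s_d/√n) = 2/(8/√10) = 0.791. df = 9, critical t = ±2.262. Fail to reject H₀.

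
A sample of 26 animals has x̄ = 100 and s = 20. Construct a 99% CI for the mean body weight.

CI = x̄ ± t*(s/√n) = 100 ± 2.787(20/√26) = (89.07, 110.93)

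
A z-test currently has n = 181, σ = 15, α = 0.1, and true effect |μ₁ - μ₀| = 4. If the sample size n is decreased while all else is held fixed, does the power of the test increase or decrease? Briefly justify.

Power decreases: a smaller n inflates the standard error σ/√n, pulling the sampling distribution under H₁ back toward the critical value.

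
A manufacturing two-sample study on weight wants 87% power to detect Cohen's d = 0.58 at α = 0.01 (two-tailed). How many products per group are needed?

z_{α/2} = 2.576, z_β = Φ⁻¹(0.87) = 1.126. For medium effect (d = 0.58): n per group = 2(z_{α/2} + z_β)²/d² = 2(2.576 + 1.126)²/0.58² = 81.5 → 82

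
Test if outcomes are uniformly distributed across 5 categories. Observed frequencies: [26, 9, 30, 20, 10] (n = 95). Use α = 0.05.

Expected = 19 each. χ² = Σ(O-E)²/E = 18.526. df = 4, critical value = 9.488. Reject H₀.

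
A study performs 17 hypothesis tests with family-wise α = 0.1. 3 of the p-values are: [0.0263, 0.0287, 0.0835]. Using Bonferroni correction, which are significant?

Bonferroni α = 0.1/17 = 0.00588. None of the given p-values are significant.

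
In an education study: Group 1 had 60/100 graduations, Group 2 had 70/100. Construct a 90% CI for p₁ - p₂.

p̂₁ = 0.6, p̂₂ = 0.7. Difference = -0.1. CI = (-0.21, 0.01)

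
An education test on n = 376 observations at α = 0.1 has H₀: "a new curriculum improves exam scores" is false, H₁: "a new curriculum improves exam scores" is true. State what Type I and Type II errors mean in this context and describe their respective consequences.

Type I (false positive): concluding that a new curriculum improves exam scores when it is not — adopting a curriculum that gives no real benefit — disruption for nothing. Type II (false negative): failing to conclude that a new curriculum improves exam scores when it is — keeping the old curriculum when the new one would have helped students. Which is costlier depends on domain priorities and is a judgement call rather than a statistical fact.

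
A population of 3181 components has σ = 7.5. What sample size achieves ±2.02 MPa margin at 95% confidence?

Without FPC: n₀ = (1.96×7.5/2.02)² = 52.958. With FPC: n = n₀N/(n₀+N-1) = 52.1 → n = 53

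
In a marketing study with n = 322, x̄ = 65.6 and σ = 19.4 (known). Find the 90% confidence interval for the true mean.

CI = x̄ ± z*(σ/√n) = 65.6 ± 1.645(19.4/√322) = 65.6 ± 1.78 = (63.82, 67.38)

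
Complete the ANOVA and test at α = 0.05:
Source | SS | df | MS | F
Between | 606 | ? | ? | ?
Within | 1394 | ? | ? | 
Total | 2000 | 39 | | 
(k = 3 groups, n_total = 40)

df_between = 2, df_within = 37. MS_between = 303.0, MS_within = 37.68. F = 8.042, F_crit ≈ 3.252. Reject H₀.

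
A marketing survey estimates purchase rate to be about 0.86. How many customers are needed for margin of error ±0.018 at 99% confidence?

n = z²p(1-p)/E² = 2.576²×0.86×0.14/0.018² = 2465.9 → n = 2466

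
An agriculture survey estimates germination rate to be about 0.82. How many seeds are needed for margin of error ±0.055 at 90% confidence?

n = z²p(1-p)/E² = 1.645²×0.82×0.18/0.055² = 132.04 → n = 133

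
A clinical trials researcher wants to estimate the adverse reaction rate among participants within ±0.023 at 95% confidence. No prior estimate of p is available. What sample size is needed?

Conservative approach: use p = 0.5 (maximizes p(1-p) = 0.25). n = z²(0.25)/E² = 1.96²×0.25/0.023² = 1815.5 → n = 1816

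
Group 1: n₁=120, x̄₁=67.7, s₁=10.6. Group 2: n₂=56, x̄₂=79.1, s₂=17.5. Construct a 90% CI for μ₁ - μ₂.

Difference = -11.4. SE = √(10.6²/120 + 17.5²/56) = 2.531. CI = (-15.56, -7.24)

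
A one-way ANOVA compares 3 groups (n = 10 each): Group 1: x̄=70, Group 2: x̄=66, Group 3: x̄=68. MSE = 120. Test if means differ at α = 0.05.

Grand mean = 68.0. SS_between = 80.0, MS_between = 40.0. F = 0.333, F_crit ≈ 3.354. Fail to reject H₀.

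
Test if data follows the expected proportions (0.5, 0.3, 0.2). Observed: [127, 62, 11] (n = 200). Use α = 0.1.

Expected: [100.0, 60.0, 40.0]. χ² = 28.382. df = 2, critical = 4.605. Reject H₀.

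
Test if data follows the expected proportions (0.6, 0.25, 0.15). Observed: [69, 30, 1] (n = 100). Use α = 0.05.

Expected: [60.0, 25.0, 15.0]. χ² = 15.417. df = 2, critical = 5.991. Reject H₀.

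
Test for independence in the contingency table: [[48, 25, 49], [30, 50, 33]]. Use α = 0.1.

χ² = 15.287. df = 2, critical = 4.605. Reject H₀. Variables are dependent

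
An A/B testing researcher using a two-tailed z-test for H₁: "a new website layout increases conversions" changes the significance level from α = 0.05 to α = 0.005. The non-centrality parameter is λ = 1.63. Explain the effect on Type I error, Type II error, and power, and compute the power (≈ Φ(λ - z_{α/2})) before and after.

Decreasing α from 0.05 to 0.005:
• Type I error rate decreases (α is the Type I rate by definition).
• Critical value moves from z_{α/2} = 1.96 to 2.807, so power = Φ(λ - z_{α/2}) goes from Φ(1.63 - 1.96) = 0.371 to Φ(1.63 - 2.807) = 0.12.
• Type II error rate β = 1 - power therefore increases (0.629 → 0.88).
Appropriate when false positives are costly — here, rolling out a layout that doesn't actually help — wasted engineering effort.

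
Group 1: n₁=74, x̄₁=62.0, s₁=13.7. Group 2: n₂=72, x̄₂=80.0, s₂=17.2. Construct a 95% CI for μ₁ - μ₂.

Difference = -18.0. SE = √(13.7²/74 + 17.2²/72) = 2.578. CI = (-23.05, -12.95)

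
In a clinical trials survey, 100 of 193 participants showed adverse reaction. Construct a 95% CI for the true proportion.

p̂ = 0.518. CI = p̂ ± z*√(p̂(1-p̂)/n) = (0.448, 0.589)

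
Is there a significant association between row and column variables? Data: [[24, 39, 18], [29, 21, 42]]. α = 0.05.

χ² = 14.832. df = 2, critical = 5.991. Reject H₀. Variables are dependent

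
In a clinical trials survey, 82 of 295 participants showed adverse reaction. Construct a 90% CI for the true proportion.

p̂ = 0.278. CI = p̂ ± z*√(p̂(1-p̂)/n) = (0.235, 0.321)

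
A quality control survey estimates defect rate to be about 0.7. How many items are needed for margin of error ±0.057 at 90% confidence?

n = z²p(1-p)/E² = 1.645²×0.7×0.3/0.057² = 174.9 → n = 175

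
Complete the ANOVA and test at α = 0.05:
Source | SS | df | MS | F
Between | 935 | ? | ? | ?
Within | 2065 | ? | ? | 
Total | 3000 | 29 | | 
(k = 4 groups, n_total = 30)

df_between = 3, df_within = 26. MS_between = 311.67, MS_within = 79.42. F = 3.924, F_crit ≈ 2.975. Reject H₀.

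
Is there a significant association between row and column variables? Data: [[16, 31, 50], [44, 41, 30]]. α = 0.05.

χ² = 18.057. df = 2, critical = 5.991. Reject H₀. Variables are dependent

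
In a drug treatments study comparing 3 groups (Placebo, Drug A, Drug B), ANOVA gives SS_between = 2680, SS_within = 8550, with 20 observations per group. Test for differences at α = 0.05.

df_between = 2, df_within = 57. F = MS_between/MS_within = 1340.0/150.0 = 8.933. F_crit ≈ 3.159. Reject H₀. At least one mean differs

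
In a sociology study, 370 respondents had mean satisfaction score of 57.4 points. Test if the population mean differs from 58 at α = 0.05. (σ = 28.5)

z = (x̄ - μ₀)/(σ/√n) = (57.4 - 58)/(28.5/√370) = -0.405. Critical value: ±1.96. Since |-0.405| ≤ 1.96, Fail to reject H₀.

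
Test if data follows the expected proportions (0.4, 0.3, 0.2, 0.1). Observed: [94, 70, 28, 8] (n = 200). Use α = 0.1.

Expected: [80.0, 60.0, 40.0, 20.0]. χ² = 14.917. df = 3, critical = 6.251. Reject H₀.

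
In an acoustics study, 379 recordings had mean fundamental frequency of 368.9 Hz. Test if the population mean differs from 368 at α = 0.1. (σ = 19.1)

z = (x̄ - μ₀)/(σ/√n) = (368.9 - 368)/(19.1/√379) = 0.917. Critical value: ±1.645. Since |0.917| ≤ 1.645, Fail to reject H₀.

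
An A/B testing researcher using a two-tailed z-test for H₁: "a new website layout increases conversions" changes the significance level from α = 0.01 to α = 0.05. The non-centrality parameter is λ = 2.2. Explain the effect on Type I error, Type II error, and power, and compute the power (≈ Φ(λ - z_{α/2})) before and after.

Increasing α from 0.01 to 0.05:
• Type I error rate increases (α is the Type I rate by definition).
• Critical value moves from z_{α/2} = 2.576 to 1.96, so power = Φ(λ - z_{α/2}) goes from Φ(2.2 - 2.576) = 0.353 to Φ(2.2 - 1.96) = 0.595.
• Type II error rate β = 1 - power therefore decreases (0.647 → 0.405).
Appropriate when false negatives are costly — here, discarding a layout that would have improved conversions — lost revenue.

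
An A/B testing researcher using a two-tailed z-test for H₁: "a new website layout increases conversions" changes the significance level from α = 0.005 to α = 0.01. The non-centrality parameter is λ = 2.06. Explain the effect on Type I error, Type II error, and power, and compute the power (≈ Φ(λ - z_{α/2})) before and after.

Increasing α from 0.005 to 0.01:
• Type I error rate increases (α is the Type I rate by definition).
• Critical value moves from z_{α/2} = 2.807 to 2.576, so power = Φ(λ - z_{α/2}) goes from Φ(2.06 - 2.807) = 0.228 to Φ(2.06 - 2.576) = 0.303.
• Type II error rate β = 1 - power therefore decreases (0.772 → 0.697).
Appropriate when false negatives are costly — here, discarding a layout that would have improved conversions — lost revenue.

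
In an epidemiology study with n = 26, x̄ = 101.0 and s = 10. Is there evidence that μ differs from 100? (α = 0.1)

t = (x̄ - μ₀)/(s/√n) = (101.0 - 100)/(10/√26) = 0.51. df = 25, critical t = ±1.708. Fail to reject H₀.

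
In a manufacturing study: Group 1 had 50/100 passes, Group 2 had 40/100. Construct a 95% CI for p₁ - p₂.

p̂₁ = 0.5, p̂₂ = 0.4. Difference = 0.1. CI = (-0.037, 0.237)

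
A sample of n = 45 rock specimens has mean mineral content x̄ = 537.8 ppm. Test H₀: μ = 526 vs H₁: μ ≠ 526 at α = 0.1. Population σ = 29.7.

z = (x̄ - μ₀)/(σ/√n) = (537.8 - 526)/(29.7/√45) = 2.665. Critical value: ±1.645. Since |2.665| > 1.645, Reject H₀.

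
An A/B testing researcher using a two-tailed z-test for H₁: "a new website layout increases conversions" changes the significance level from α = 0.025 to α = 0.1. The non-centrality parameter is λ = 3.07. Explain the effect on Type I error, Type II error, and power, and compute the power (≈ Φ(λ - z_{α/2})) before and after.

Increasing α from 0.025 to 0.1:
• Type I error rate increases (α is the Type I rate by definition).
• Critical value moves from z_{α/2} = 2.241 to 1.645, so power = Φ(λ - z_{α/2}) goes from Φ(3.07 - 2.241) = 0.796 to Φ(3.07 - 1.645) = 0.923.
• Type II error rate β = 1 - power therefore decreases (0.204 → 0.077).
Appropriate when false negatives are costly — here, discarding a layout that would have improved conversions — lost revenue.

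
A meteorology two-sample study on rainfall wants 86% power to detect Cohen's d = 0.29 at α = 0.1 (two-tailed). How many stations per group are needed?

z_{α/2} = 1.645, z_β = Φ⁻¹(0.86) = 1.08. For small effect (d = 0.29): n per group = 2(z_{α/2} + z_β)²/d² = 2(1.645 + 1.08)²/0.29² = 176.6 → 177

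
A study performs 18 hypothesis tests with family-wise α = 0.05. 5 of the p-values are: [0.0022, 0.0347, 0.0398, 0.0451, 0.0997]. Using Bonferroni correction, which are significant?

Bonferroni α = 0.05/18 = 0.00278. Significant p-values: [0.0022]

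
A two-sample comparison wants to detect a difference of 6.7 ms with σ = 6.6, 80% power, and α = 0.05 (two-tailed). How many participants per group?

n per group = 2(z_α/2 + z_β)²σ²/d² = 2×(1.96 + 0.84)²×6.6²/6.7² = 15.2 → n = 16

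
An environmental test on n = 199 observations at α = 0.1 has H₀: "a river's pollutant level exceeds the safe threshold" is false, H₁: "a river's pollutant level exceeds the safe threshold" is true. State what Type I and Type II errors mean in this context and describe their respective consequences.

Type I (false positive): concluding that a river's pollutant level exceeds the safe threshold when it is not — shutting down a compliant factory unnecessarily. Type II (false negative): failing to conclude that a river's pollutant level exceeds the safe threshold when it is — allowing unsafe pollution to continue. Which is costlier depends on domain priorities and is a judgement call rather than a statistical fact.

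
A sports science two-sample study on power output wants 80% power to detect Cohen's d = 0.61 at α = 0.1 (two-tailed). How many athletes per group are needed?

z_{α/2} = 1.645, z_β = Φ⁻¹(0.8) = 0.842. For medium effect (d = 0.61): n per group = 2(z_{α/2} + z_β)²/d² = 2(1.645 + 0.842)²/0.61² = 33.2 → 34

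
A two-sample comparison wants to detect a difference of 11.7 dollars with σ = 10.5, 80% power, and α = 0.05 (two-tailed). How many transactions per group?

n per group = 2(z_α/2 + z_β)²σ²/d² = 2×(1.96 + 0.84)²×10.5²/11.7² = 12.6 → n = 13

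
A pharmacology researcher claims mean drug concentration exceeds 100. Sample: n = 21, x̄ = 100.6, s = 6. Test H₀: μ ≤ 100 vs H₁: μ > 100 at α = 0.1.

t = (100.6 - 100)/(6/√21) = 0.458, df = 20. Critical t = 1.325. Fail to reject H₀.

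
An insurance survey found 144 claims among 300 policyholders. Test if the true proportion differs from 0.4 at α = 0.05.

p̂ = 0.48, p₀ = 0.4. z = (p̂ - p₀)/√(p₀(1-p₀)/n) = 2.828. Critical: ±1.96. Reject H₀.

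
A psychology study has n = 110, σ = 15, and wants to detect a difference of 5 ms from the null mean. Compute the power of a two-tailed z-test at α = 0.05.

SE = σ/√n = 15/√110 = 1.43. Non-centrality λ = d/SE = 5/1.43 = 3.496. Power ≈ Φ(λ - z_{α/2}) = Φ(3.496 - 1.96) = Φ(1.536) = 0.938.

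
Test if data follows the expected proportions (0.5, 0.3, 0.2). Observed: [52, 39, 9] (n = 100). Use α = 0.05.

Expected: [50.0, 30.0, 20.0]. χ² = 8.83. df = 2, critical = 5.991. Reject H₀.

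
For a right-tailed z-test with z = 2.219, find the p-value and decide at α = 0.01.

p = P(Z > 2.219) = 1 - Φ(2.219) ≈ 0.0132. Since p ≥ 0.01, fail to reject H₀ (not significant) at α = 0.01.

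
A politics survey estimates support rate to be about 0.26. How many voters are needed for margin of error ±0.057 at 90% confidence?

n = z²p(1-p)/E² = 1.645²×0.26×0.74/0.057² = 160.2 → n = 161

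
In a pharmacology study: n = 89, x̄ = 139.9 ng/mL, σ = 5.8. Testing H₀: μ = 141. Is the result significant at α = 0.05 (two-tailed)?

z = (139.9 - 141)/(5.8/√89) = -1.789. Since |z| ≤ 1.96, not significant at α = 0.05.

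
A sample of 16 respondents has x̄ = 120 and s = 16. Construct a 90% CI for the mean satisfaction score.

CI = x̄ ± t*(s/√n) = 120 ± 1.753(16/√16) = (112.99, 127.01)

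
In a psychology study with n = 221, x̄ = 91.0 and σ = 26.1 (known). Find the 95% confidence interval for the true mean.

CI = x̄ ± z*(σ/√n) = 91.0 ± 1.96(26.1/√221) = 91.0 ± 3.44 = (87.56, 94.44)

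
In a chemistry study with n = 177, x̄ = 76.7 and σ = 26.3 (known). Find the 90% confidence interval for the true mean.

CI = x̄ ± z*(σ/√n) = 76.7 ± 1.645(26.3/√177) = 76.7 ± 3.25 = (73.45, 79.95)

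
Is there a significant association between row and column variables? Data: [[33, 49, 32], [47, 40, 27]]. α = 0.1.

χ² = 3.784. df = 2, critical = 4.605. Fail to reject H₀. No evidence of dependence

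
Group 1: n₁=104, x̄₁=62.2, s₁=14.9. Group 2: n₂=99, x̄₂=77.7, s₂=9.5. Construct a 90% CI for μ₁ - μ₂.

Difference = -15.5. SE = √(14.9²/104 + 9.5²/99) = 1.745. CI = (-18.37, -12.63)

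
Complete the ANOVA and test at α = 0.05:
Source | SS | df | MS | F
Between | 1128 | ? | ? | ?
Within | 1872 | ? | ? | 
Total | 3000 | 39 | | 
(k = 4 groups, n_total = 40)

df_between = 3, df_within = 36. MS_between = 376.0, MS_within = 52.0. F = 7.231, F_crit ≈ 2.866. Reject H₀.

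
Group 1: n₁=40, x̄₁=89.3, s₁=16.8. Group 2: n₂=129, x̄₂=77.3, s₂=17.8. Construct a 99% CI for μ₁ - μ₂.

Difference = 12.0. SE = √(16.8²/40 + 17.8²/129) = 3.084. CI = (4.06, 19.94)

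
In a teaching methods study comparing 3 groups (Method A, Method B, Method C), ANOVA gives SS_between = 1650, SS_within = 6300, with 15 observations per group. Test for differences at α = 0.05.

df_between = 2, df_within = 42. F = MS_between/MS_within = 825.0/150.0 = 5.5. F_crit ≈ 3.22. Reject H₀. At least one mean differs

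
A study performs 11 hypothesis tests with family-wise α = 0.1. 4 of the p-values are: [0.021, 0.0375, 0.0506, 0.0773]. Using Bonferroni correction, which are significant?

Bonferroni α = 0.1/11 = 0.00909. None of the given p-values are significant.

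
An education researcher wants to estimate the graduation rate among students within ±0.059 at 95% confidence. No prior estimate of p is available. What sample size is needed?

Conservative approach: use p = 0.5 (maximizes p(1-p) = 0.25). n = z²(0.25)/E² = 1.96²×0.25/0.059² = 275.9 → n = 276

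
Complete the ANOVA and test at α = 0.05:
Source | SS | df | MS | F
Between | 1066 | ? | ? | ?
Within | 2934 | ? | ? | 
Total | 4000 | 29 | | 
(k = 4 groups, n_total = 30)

df_between = 3, df_within = 26. MS_between = 355.33, MS_within = 112.85. F = 3.149, F_crit ≈ 2.975. Reject H₀.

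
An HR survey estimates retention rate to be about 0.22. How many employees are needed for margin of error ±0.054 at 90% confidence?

n = z²p(1-p)/E² = 1.645²×0.22×0.78/0.054² = 159.2 → n = 160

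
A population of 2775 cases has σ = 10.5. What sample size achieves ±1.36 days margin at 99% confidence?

Without FPC: n₀ = (2.576×10.5/1.36)² = 395.542. With FPC: n = n₀N/(n₀+N-1) = 346.3 → n = 347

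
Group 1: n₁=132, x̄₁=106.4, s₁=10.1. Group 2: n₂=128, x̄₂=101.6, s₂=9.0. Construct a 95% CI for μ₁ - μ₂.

Difference = 4.8. SE = √(10.1²/132 + 9.0²/128) = 1.186. CI = (2.48, 7.12)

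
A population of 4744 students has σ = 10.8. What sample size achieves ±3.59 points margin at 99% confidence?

Without FPC: n₀ = (2.576×10.8/3.59)² = 60.055. With FPC: n = n₀N/(n₀+N-1) = 59.3 → n = 60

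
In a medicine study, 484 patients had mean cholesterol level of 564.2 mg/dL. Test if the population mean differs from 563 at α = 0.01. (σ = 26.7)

z = (x̄ - μ₀)/(σ/√n) = (564.2 - 563)/(26.7/√484) = 0.989. Critical value: ±2.576. Since |0.989| ≤ 2.576, Fail to reject H₀.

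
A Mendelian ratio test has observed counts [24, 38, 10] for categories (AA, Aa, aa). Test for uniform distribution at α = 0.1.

Expected = 24 each. χ² = Σ(O-E)²/E = 16.333. df = 2, critical value = 4.605. Reject H₀.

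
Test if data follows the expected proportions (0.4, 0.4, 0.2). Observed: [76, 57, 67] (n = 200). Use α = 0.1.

Expected: [80.0, 80.0, 40.0]. χ² = 25.038. df = 2, critical = 4.605. Reject H₀.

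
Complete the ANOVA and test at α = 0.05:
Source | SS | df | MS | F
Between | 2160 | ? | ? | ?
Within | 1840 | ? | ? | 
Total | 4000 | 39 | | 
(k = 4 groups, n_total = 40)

df_between = 3, df_within = 36. MS_between = 720.0, MS_within = 51.11. F = 14.087, F_crit ≈ 2.866. Reject H₀.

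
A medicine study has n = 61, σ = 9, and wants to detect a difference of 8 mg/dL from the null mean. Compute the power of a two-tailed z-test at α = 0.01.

SE = σ/√n = 9/√61 = 1.152. Non-centrality λ = d/SE = 8/1.152 = 6.942. Power ≈ Φ(λ - z_{α/2}) = Φ(6.942 - 2.576) = Φ(4.366) = 1.0.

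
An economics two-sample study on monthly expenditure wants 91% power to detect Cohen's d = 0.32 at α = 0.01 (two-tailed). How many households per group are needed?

z_{α/2} = 2.576, z_β = Φ⁻¹(0.91) = 1.341. For small effect (d = 0.32): n per group = 2(z_{α/2} + z_β)²/d² = 2(2.576 + 1.341)²/0.32² = 299.7 → 300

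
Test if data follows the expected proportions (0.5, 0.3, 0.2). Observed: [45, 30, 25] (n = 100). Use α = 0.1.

Expected: [50.0, 30.0, 20.0]. χ² = 1.75. df = 2, critical = 4.605. Fail to reject H₀.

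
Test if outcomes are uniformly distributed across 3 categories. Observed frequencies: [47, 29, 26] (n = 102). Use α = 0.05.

Expected = 34 each. χ² = Σ(O-E)²/E = 7.588. df = 2, critical value = 5.991. Reject H₀.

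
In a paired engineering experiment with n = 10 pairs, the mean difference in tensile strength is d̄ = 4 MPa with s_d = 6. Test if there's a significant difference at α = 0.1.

t = d̄/(s_d/√n) = 4/(6/√10) = 2.108. df = 9, critical t = ±1.833. Reject H₀.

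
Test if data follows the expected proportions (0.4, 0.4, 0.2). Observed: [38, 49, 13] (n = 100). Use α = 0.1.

Expected: [40.0, 40.0, 20.0]. χ² = 4.575. df = 2, critical = 4.605. Fail to reject H₀.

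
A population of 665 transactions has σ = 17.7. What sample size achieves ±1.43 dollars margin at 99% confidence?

Without FPC: n₀ = (2.576×17.7/1.43)² = 1016.638. With FPC: n = n₀N/(n₀+N-1) = 402.3 → n = 403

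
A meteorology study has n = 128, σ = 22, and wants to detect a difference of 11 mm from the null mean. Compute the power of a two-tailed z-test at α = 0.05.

SE = σ/√n = 22/√128 = 1.945. Non-centrality λ = d/SE = 11/1.945 = 5.657. Power ≈ Φ(λ - z_{α/2}) = Φ(5.657 - 1.96) = Φ(3.697) = 1.0.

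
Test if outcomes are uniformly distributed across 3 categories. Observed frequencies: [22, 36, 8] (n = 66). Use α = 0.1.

Expected = 22 each. χ² = Σ(O-E)²/E = 17.818. df = 2, critical value = 4.605. Reject H₀.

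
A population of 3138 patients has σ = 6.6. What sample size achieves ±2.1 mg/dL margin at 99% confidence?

Without FPC: n₀ = (2.576×6.6/2.1)² = 65.545. With FPC: n = n₀N/(n₀+N-1) = 64.2 → n = 65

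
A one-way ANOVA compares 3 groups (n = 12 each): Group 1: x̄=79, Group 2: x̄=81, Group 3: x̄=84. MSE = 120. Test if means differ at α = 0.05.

Grand mean = 81.33. SS_between = 152.0, MS_between = 76.0. F = 0.633, F_crit ≈ 3.285. Fail to reject H₀.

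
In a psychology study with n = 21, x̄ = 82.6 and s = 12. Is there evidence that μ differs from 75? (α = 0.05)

t = (x̄ - μ₀)/(s/√n) = (82.6 - 75)/(12/√21) = 2.902. df = 20, critical t = ±2.086. Reject H₀.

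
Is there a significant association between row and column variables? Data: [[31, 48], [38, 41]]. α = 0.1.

χ² = 1.261. df = 1, critical = 2.706. Fail to reject H₀. No evidence of dependence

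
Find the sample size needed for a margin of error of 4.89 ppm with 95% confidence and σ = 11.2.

n = (z*σ/E)² = (1.96×11.2/4.89)² = 20.2 → n = 21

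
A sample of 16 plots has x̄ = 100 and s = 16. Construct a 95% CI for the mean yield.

CI = x̄ ± t*(s/√n) = 100 ± 2.131(16/√16) = (91.48, 108.52)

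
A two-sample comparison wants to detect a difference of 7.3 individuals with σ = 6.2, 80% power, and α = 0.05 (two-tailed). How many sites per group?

n per group = 2(z_α/2 + z_β)²σ²/d² = 2×(1.96 + 0.84)²×6.2²/7.3² = 11.3 → n = 12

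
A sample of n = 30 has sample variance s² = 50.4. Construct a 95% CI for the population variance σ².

df = 29. χ²_{0.025} = 45.722, χ²_{0.975} = 16.047. CI for σ² = ((n-1)s²/χ²_{α/2}, (n-1)s²/χ²_{1-α/2}) = (29·50.4/45.722, 29·50.4/16.047) = (31.97, 91.08)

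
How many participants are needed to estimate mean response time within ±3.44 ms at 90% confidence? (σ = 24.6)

n = (z*σ/E)² = (1.645×24.6/3.44)² = 138.4 → n = 139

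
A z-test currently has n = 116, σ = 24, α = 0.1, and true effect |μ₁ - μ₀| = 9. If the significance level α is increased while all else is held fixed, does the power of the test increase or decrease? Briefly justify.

Power increases: a larger α lowers the critical value, so more of the H₁ sampling distribution falls in the rejection region.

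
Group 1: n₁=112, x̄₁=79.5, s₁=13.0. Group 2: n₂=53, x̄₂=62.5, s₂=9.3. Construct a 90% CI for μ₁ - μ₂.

Difference = 17.0. SE = √(13.0²/112 + 9.3²/53) = 1.772. CI = (14.08, 19.92)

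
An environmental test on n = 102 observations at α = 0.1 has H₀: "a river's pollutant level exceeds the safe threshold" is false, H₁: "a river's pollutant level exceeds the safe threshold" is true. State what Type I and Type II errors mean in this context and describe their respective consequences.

Type I (false positive): concluding that a river's pollutant level exceeds the safe threshold when it is not — shutting down a compliant factory unnecessarily. Type II (false negative): failing to conclude that a river's pollutant level exceeds the safe threshold when it is — allowing unsafe pollution to continue. Which is costlier depends on domain priorities and is a judgement call rather than a statistical fact.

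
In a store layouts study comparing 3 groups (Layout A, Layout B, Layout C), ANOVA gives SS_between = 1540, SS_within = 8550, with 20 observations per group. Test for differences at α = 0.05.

df_between = 2, df_within = 57. F = MS_between/MS_within = 770.0/150.0 = 5.133. F_crit ≈ 3.159. Reject H₀. At least one mean differs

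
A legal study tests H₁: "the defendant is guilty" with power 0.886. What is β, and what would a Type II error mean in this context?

β = 1 - power = 1 - 0.886 = 0.114. A Type II error is failing to reject H₀ when H₀ is false (false negative) — here, failing to conclude that the defendant is guilty when in fact it is true. Consequence: acquitting a guilty person.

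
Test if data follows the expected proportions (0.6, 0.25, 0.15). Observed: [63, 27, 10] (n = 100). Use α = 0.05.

Expected: [60.0, 25.0, 15.0]. χ² = 1.977. df = 2, critical = 5.991. Fail to reject H₀.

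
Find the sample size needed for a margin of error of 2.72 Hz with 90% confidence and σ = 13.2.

n = (z*σ/E)² = (1.645×13.2/2.72)² = 63.7 → n = 64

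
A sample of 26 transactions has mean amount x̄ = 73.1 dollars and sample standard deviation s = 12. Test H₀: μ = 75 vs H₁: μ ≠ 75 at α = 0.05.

t = (x̄ - μ₀)/(s/√n) = (73.1 - 75)/(12/√26) = -0.807. df = 25, critical t = ±2.06. Fail to reject H₀.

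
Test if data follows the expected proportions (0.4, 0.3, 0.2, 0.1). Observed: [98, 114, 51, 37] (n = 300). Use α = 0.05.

Expected: [120.0, 90.0, 60.0, 30.0]. χ² = 13.417. df = 3, critical = 7.815. Reject H₀.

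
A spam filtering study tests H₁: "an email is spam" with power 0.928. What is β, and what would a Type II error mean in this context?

β = 1 - power = 1 - 0.928 = 0.072. A Type II error is failing to reject H₀ when H₀ is false (false negative) — here, failing to conclude that an email is spam when in fact it is true. Consequence: a spam email lands in the inbox.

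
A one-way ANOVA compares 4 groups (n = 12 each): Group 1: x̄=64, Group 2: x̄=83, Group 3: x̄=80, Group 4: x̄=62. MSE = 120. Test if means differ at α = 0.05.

Grand mean = 72.25. SS_between = 4185.0, MS_between = 1395.0. F = 11.625, F_crit ≈ 2.816. Reject H₀.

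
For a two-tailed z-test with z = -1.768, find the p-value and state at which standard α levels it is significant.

p = 2·P(Z > |-1.768|) = 2·(1 - Φ(1.768)) ≈ 0.0771. Significant at α = 0.1.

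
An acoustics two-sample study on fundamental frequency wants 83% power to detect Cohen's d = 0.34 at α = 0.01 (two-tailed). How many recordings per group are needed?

z_{α/2} = 2.576, z_β = Φ⁻¹(0.83) = 0.954. For small effect (d = 0.34): n per group = 2(z_{α/2} + z_β)²/d² = 2(2.576 + 0.954)²/0.34² = 215.6 → 216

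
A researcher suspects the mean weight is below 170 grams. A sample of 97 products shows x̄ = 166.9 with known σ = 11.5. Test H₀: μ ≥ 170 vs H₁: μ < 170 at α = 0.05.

z = -2.655. Critical value: -1.645. Reject H₀.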